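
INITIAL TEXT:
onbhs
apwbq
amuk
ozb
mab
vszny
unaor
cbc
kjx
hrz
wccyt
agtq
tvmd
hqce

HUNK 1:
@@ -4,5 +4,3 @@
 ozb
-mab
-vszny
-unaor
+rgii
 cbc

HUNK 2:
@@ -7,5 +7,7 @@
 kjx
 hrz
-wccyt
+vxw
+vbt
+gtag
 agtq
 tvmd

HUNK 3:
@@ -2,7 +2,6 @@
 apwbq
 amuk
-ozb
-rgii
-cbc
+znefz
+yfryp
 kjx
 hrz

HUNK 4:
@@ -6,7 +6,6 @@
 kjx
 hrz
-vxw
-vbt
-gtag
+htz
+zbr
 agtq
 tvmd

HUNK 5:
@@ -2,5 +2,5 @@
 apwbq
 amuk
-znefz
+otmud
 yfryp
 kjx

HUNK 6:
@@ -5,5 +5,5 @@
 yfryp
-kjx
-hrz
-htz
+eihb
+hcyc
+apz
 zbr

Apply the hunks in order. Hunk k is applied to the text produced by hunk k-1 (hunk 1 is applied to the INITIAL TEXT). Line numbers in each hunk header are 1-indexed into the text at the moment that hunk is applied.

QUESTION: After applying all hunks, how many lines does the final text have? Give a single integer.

Hunk 1: at line 4 remove [mab,vszny,unaor] add [rgii] -> 12 lines: onbhs apwbq amuk ozb rgii cbc kjx hrz wccyt agtq tvmd hqce
Hunk 2: at line 7 remove [wccyt] add [vxw,vbt,gtag] -> 14 lines: onbhs apwbq amuk ozb rgii cbc kjx hrz vxw vbt gtag agtq tvmd hqce
Hunk 3: at line 2 remove [ozb,rgii,cbc] add [znefz,yfryp] -> 13 lines: onbhs apwbq amuk znefz yfryp kjx hrz vxw vbt gtag agtq tvmd hqce
Hunk 4: at line 6 remove [vxw,vbt,gtag] add [htz,zbr] -> 12 lines: onbhs apwbq amuk znefz yfryp kjx hrz htz zbr agtq tvmd hqce
Hunk 5: at line 2 remove [znefz] add [otmud] -> 12 lines: onbhs apwbq amuk otmud yfryp kjx hrz htz zbr agtq tvmd hqce
Hunk 6: at line 5 remove [kjx,hrz,htz] add [eihb,hcyc,apz] -> 12 lines: onbhs apwbq amuk otmud yfryp eihb hcyc apz zbr agtq tvmd hqce
Final line count: 12

Answer: 12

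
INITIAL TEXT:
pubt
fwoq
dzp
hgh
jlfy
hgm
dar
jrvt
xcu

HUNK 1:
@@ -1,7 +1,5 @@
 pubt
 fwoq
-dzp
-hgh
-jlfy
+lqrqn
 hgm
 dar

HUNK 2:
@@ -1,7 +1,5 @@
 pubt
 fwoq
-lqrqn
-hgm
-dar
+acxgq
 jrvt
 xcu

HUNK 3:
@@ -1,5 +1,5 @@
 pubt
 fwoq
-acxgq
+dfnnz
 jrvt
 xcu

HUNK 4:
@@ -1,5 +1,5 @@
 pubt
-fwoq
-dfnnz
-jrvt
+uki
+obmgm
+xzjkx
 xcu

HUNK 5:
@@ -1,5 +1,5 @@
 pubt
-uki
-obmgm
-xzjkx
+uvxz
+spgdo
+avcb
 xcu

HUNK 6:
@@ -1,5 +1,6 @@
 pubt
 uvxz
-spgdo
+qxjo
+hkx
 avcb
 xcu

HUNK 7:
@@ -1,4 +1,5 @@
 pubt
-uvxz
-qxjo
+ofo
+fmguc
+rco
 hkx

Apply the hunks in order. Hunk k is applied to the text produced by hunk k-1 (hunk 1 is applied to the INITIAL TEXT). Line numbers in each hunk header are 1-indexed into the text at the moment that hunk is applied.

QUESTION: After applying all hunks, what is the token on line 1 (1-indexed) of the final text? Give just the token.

Hunk 1: at line 1 remove [dzp,hgh,jlfy] add [lqrqn] -> 7 lines: pubt fwoq lqrqn hgm dar jrvt xcu
Hunk 2: at line 1 remove [lqrqn,hgm,dar] add [acxgq] -> 5 lines: pubt fwoq acxgq jrvt xcu
Hunk 3: at line 1 remove [acxgq] add [dfnnz] -> 5 lines: pubt fwoq dfnnz jrvt xcu
Hunk 4: at line 1 remove [fwoq,dfnnz,jrvt] add [uki,obmgm,xzjkx] -> 5 lines: pubt uki obmgm xzjkx xcu
Hunk 5: at line 1 remove [uki,obmgm,xzjkx] add [uvxz,spgdo,avcb] -> 5 lines: pubt uvxz spgdo avcb xcu
Hunk 6: at line 1 remove [spgdo] add [qxjo,hkx] -> 6 lines: pubt uvxz qxjo hkx avcb xcu
Hunk 7: at line 1 remove [uvxz,qxjo] add [ofo,fmguc,rco] -> 7 lines: pubt ofo fmguc rco hkx avcb xcu
Final line 1: pubt

Answer: pubt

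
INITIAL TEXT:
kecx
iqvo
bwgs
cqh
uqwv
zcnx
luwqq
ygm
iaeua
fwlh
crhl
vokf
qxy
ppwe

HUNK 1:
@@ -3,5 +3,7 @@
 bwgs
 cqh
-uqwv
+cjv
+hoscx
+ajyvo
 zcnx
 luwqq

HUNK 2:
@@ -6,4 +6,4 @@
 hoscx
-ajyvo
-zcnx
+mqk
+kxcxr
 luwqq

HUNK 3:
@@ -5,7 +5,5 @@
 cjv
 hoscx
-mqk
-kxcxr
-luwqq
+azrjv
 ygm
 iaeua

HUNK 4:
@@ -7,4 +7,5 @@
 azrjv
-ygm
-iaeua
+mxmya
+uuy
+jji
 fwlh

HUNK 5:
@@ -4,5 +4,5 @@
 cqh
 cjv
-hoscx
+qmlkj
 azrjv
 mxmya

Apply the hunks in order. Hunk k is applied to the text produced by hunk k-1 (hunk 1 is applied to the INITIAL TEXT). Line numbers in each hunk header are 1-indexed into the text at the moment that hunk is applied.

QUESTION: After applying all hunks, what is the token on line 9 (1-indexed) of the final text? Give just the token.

Hunk 1: at line 3 remove [uqwv] add [cjv,hoscx,ajyvo] -> 16 lines: kecx iqvo bwgs cqh cjv hoscx ajyvo zcnx luwqq ygm iaeua fwlh crhl vokf qxy ppwe
Hunk 2: at line 6 remove [ajyvo,zcnx] add [mqk,kxcxr] -> 16 lines: kecx iqvo bwgs cqh cjv hoscx mqk kxcxr luwqq ygm iaeua fwlh crhl vokf qxy ppwe
Hunk 3: at line 5 remove [mqk,kxcxr,luwqq] add [azrjv] -> 14 lines: kecx iqvo bwgs cqh cjv hoscx azrjv ygm iaeua fwlh crhl vokf qxy ppwe
Hunk 4: at line 7 remove [ygm,iaeua] add [mxmya,uuy,jji] -> 15 lines: kecx iqvo bwgs cqh cjv hoscx azrjv mxmya uuy jji fwlh crhl vokf qxy ppwe
Hunk 5: at line 4 remove [hoscx] add [qmlkj] -> 15 lines: kecx iqvo bwgs cqh cjv qmlkj azrjv mxmya uuy jji fwlh crhl vokf qxy ppwe
Final line 9: uuy

Answer: uuy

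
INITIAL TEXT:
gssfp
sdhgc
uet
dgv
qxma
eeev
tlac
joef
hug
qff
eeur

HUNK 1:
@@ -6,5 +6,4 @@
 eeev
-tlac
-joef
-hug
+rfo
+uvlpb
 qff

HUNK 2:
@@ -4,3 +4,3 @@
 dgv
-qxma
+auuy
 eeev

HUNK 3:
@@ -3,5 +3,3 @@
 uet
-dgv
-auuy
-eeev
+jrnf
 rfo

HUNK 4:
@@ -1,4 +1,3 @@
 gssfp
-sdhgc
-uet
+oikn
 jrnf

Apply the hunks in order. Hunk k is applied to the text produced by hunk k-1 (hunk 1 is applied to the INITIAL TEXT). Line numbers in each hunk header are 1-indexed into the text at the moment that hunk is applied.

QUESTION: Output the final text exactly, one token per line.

Hunk 1: at line 6 remove [tlac,joef,hug] add [rfo,uvlpb] -> 10 lines: gssfp sdhgc uet dgv qxma eeev rfo uvlpb qff eeur
Hunk 2: at line 4 remove [qxma] add [auuy] -> 10 lines: gssfp sdhgc uet dgv auuy eeev rfo uvlpb qff eeur
Hunk 3: at line 3 remove [dgv,auuy,eeev] add [jrnf] -> 8 lines: gssfp sdhgc uet jrnf rfo uvlpb qff eeur
Hunk 4: at line 1 remove [sdhgc,uet] add [oikn] -> 7 lines: gssfp oikn jrnf rfo uvlpb qff eeur

Answer: gssfp
oikn
jrnf
rfo
uvlpb
qff
eeur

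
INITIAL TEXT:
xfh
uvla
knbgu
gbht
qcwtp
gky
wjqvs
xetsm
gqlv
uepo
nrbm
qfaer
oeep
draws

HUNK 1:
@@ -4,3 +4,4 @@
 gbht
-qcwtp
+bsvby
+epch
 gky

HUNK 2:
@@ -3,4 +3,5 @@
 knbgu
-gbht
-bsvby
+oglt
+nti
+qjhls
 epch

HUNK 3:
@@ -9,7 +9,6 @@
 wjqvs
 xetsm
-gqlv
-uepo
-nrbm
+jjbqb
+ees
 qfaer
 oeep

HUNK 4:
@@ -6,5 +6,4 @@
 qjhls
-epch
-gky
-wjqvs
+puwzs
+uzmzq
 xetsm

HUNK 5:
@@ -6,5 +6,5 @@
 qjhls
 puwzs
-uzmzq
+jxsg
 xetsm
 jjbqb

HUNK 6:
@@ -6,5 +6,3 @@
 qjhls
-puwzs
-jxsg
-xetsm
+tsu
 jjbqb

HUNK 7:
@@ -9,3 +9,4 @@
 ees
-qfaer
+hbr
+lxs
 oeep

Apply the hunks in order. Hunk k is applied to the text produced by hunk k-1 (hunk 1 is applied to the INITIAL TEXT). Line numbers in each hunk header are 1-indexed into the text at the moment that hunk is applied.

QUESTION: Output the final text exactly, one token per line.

Hunk 1: at line 4 remove [qcwtp] add [bsvby,epch] -> 15 lines: xfh uvla knbgu gbht bsvby epch gky wjqvs xetsm gqlv uepo nrbm qfaer oeep draws
Hunk 2: at line 3 remove [gbht,bsvby] add [oglt,nti,qjhls] -> 16 lines: xfh uvla knbgu oglt nti qjhls epch gky wjqvs xetsm gqlv uepo nrbm qfaer oeep draws
Hunk 3: at line 9 remove [gqlv,uepo,nrbm] add [jjbqb,ees] -> 15 lines: xfh uvla knbgu oglt nti qjhls epch gky wjqvs xetsm jjbqb ees qfaer oeep draws
Hunk 4: at line 6 remove [epch,gky,wjqvs] add [puwzs,uzmzq] -> 14 lines: xfh uvla knbgu oglt nti qjhls puwzs uzmzq xetsm jjbqb ees qfaer oeep draws
Hunk 5: at line 6 remove [uzmzq] add [jxsg] -> 14 lines: xfh uvla knbgu oglt nti qjhls puwzs jxsg xetsm jjbqb ees qfaer oeep draws
Hunk 6: at line 6 remove [puwzs,jxsg,xetsm] add [tsu] -> 12 lines: xfh uvla knbgu oglt nti qjhls tsu jjbqb ees qfaer oeep draws
Hunk 7: at line 9 remove [qfaer] add [hbr,lxs] -> 13 lines: xfh uvla knbgu oglt nti qjhls tsu jjbqb ees hbr lxs oeep draws

Answer: xfh
uvla
knbgu
oglt
nti
qjhls
tsu
jjbqb
ees
hbr
lxs
oeep
draws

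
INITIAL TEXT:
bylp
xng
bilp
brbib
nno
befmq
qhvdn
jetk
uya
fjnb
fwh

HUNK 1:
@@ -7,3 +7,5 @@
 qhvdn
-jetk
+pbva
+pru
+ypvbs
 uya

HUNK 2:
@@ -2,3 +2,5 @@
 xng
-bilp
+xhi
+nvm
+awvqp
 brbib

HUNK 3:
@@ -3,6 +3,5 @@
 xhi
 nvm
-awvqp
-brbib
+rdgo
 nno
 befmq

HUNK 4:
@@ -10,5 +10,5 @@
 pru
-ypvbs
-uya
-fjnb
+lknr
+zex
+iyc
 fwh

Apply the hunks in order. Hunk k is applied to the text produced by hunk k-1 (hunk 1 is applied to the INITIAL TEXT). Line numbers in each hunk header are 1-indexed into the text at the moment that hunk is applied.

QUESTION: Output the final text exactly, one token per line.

Answer: bylp
xng
xhi
nvm
rdgo
nno
befmq
qhvdn
pbva
pru
lknr
zex
iyc
fwh

Derivation:
Hunk 1: at line 7 remove [jetk] add [pbva,pru,ypvbs] -> 13 lines: bylp xng bilp brbib nno befmq qhvdn pbva pru ypvbs uya fjnb fwh
Hunk 2: at line 2 remove [bilp] add [xhi,nvm,awvqp] -> 15 lines: bylp xng xhi nvm awvqp brbib nno befmq qhvdn pbva pru ypvbs uya fjnb fwh
Hunk 3: at line 3 remove [awvqp,brbib] add [rdgo] -> 14 lines: bylp xng xhi nvm rdgo nno befmq qhvdn pbva pru ypvbs uya fjnb fwh
Hunk 4: at line 10 remove [ypvbs,uya,fjnb] add [lknr,zex,iyc] -> 14 lines: bylp xng xhi nvm rdgo nno befmq qhvdn pbva pru lknr zex iyc fwh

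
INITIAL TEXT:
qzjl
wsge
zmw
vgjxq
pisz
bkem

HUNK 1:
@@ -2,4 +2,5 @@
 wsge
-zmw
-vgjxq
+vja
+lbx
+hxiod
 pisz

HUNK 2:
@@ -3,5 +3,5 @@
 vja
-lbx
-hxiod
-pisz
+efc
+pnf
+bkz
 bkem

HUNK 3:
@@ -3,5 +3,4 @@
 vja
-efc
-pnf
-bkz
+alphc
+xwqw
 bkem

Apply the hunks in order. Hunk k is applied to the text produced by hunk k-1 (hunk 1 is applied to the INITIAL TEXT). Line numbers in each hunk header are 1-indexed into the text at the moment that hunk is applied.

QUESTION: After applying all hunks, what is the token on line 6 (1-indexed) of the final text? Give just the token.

Answer: bkem

Derivation:
Hunk 1: at line 2 remove [zmw,vgjxq] add [vja,lbx,hxiod] -> 7 lines: qzjl wsge vja lbx hxiod pisz bkem
Hunk 2: at line 3 remove [lbx,hxiod,pisz] add [efc,pnf,bkz] -> 7 lines: qzjl wsge vja efc pnf bkz bkem
Hunk 3: at line 3 remove [efc,pnf,bkz] add [alphc,xwqw] -> 6 lines: qzjl wsge vja alphc xwqw bkem
Final line 6: bkem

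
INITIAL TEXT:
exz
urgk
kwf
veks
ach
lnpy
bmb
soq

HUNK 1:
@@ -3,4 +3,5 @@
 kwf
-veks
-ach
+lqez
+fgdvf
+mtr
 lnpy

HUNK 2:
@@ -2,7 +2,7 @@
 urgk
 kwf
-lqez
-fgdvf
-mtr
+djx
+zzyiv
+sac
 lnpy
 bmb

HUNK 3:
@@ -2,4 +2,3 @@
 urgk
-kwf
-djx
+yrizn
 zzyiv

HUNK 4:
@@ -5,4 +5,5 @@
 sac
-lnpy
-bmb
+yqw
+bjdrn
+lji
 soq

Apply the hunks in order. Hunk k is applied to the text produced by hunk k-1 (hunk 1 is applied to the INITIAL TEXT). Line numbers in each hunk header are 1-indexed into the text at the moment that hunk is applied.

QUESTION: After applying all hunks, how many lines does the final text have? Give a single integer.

Answer: 9

Derivation:
Hunk 1: at line 3 remove [veks,ach] add [lqez,fgdvf,mtr] -> 9 lines: exz urgk kwf lqez fgdvf mtr lnpy bmb soq
Hunk 2: at line 2 remove [lqez,fgdvf,mtr] add [djx,zzyiv,sac] -> 9 lines: exz urgk kwf djx zzyiv sac lnpy bmb soq
Hunk 3: at line 2 remove [kwf,djx] add [yrizn] -> 8 lines: exz urgk yrizn zzyiv sac lnpy bmb soq
Hunk 4: at line 5 remove [lnpy,bmb] add [yqw,bjdrn,lji] -> 9 lines: exz urgk yrizn zzyiv sac yqw bjdrn lji soq
Final line count: 9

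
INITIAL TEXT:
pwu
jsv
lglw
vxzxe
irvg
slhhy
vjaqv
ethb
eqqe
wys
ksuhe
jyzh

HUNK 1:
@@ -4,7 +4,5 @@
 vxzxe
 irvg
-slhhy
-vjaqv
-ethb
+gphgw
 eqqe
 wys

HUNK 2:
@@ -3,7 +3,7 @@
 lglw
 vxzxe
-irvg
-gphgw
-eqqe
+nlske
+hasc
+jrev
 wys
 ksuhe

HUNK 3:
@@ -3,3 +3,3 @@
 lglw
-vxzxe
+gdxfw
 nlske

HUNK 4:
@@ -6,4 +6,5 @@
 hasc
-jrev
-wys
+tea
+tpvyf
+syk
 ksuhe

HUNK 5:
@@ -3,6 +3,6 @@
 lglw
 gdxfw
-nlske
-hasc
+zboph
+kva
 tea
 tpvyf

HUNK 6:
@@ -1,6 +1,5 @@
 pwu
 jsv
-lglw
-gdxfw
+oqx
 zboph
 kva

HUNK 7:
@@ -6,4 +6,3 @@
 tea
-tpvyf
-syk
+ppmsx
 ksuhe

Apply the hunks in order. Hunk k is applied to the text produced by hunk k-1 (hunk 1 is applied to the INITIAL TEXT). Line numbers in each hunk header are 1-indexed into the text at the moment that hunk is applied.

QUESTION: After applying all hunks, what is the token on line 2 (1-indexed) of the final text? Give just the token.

Hunk 1: at line 4 remove [slhhy,vjaqv,ethb] add [gphgw] -> 10 lines: pwu jsv lglw vxzxe irvg gphgw eqqe wys ksuhe jyzh
Hunk 2: at line 3 remove [irvg,gphgw,eqqe] add [nlske,hasc,jrev] -> 10 lines: pwu jsv lglw vxzxe nlske hasc jrev wys ksuhe jyzh
Hunk 3: at line 3 remove [vxzxe] add [gdxfw] -> 10 lines: pwu jsv lglw gdxfw nlske hasc jrev wys ksuhe jyzh
Hunk 4: at line 6 remove [jrev,wys] add [tea,tpvyf,syk] -> 11 lines: pwu jsv lglw gdxfw nlske hasc tea tpvyf syk ksuhe jyzh
Hunk 5: at line 3 remove [nlske,hasc] add [zboph,kva] -> 11 lines: pwu jsv lglw gdxfw zboph kva tea tpvyf syk ksuhe jyzh
Hunk 6: at line 1 remove [lglw,gdxfw] add [oqx] -> 10 lines: pwu jsv oqx zboph kva tea tpvyf syk ksuhe jyzh
Hunk 7: at line 6 remove [tpvyf,syk] add [ppmsx] -> 9 lines: pwu jsv oqx zboph kva tea ppmsx ksuhe jyzh
Final line 2: jsv

Answer: jsv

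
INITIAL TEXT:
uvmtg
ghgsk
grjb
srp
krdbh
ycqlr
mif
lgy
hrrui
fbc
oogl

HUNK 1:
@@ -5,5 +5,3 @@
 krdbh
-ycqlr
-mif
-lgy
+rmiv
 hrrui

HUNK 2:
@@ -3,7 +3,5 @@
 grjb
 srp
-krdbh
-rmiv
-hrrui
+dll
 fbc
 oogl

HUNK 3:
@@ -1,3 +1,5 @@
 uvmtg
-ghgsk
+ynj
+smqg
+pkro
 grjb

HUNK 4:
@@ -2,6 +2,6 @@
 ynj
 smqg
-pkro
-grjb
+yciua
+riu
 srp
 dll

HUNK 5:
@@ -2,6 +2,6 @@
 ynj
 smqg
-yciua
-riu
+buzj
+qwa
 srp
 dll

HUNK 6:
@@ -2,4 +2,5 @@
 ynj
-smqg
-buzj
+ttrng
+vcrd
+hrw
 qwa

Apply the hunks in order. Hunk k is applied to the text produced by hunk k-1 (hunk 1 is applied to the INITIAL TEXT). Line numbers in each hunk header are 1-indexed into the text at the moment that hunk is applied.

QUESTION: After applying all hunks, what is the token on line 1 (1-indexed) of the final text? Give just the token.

Answer: uvmtg

Derivation:
Hunk 1: at line 5 remove [ycqlr,mif,lgy] add [rmiv] -> 9 lines: uvmtg ghgsk grjb srp krdbh rmiv hrrui fbc oogl
Hunk 2: at line 3 remove [krdbh,rmiv,hrrui] add [dll] -> 7 lines: uvmtg ghgsk grjb srp dll fbc oogl
Hunk 3: at line 1 remove [ghgsk] add [ynj,smqg,pkro] -> 9 lines: uvmtg ynj smqg pkro grjb srp dll fbc oogl
Hunk 4: at line 2 remove [pkro,grjb] add [yciua,riu] -> 9 lines: uvmtg ynj smqg yciua riu srp dll fbc oogl
Hunk 5: at line 2 remove [yciua,riu] add [buzj,qwa] -> 9 lines: uvmtg ynj smqg buzj qwa srp dll fbc oogl
Hunk 6: at line 2 remove [smqg,buzj] add [ttrng,vcrd,hrw] -> 10 lines: uvmtg ynj ttrng vcrd hrw qwa srp dll fbc oogl
Final line 1: uvmtg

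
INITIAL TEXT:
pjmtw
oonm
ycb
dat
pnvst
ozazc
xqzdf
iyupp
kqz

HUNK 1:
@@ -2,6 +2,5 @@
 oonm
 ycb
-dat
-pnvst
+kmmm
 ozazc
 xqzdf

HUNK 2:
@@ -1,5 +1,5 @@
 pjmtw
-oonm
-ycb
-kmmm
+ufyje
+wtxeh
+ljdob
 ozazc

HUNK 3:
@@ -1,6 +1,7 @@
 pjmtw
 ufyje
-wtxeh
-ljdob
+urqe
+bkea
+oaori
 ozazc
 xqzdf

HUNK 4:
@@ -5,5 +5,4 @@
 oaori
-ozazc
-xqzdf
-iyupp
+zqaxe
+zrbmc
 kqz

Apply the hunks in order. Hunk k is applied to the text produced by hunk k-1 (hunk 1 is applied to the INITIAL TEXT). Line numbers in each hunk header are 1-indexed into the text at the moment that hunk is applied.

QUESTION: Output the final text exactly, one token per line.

Hunk 1: at line 2 remove [dat,pnvst] add [kmmm] -> 8 lines: pjmtw oonm ycb kmmm ozazc xqzdf iyupp kqz
Hunk 2: at line 1 remove [oonm,ycb,kmmm] add [ufyje,wtxeh,ljdob] -> 8 lines: pjmtw ufyje wtxeh ljdob ozazc xqzdf iyupp kqz
Hunk 3: at line 1 remove [wtxeh,ljdob] add [urqe,bkea,oaori] -> 9 lines: pjmtw ufyje urqe bkea oaori ozazc xqzdf iyupp kqz
Hunk 4: at line 5 remove [ozazc,xqzdf,iyupp] add [zqaxe,zrbmc] -> 8 lines: pjmtw ufyje urqe bkea oaori zqaxe zrbmc kqz

Answer: pjmtw
ufyje
urqe
bkea
oaori
zqaxe
zrbmc
kqz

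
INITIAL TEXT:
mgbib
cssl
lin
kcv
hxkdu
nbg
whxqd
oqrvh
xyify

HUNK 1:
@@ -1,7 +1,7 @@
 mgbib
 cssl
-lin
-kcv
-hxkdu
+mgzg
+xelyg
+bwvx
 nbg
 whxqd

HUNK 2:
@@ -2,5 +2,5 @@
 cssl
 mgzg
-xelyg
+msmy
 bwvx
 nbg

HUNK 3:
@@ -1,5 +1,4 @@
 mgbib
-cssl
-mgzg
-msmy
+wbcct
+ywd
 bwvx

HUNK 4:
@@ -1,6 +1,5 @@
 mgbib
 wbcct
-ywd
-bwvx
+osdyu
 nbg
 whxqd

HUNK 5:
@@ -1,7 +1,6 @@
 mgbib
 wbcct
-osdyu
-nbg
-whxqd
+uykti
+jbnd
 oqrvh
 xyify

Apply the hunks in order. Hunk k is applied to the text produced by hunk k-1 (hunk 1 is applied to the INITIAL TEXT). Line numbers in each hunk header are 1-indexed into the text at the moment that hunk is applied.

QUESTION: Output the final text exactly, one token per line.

Hunk 1: at line 1 remove [lin,kcv,hxkdu] add [mgzg,xelyg,bwvx] -> 9 lines: mgbib cssl mgzg xelyg bwvx nbg whxqd oqrvh xyify
Hunk 2: at line 2 remove [xelyg] add [msmy] -> 9 lines: mgbib cssl mgzg msmy bwvx nbg whxqd oqrvh xyify
Hunk 3: at line 1 remove [cssl,mgzg,msmy] add [wbcct,ywd] -> 8 lines: mgbib wbcct ywd bwvx nbg whxqd oqrvh xyify
Hunk 4: at line 1 remove [ywd,bwvx] add [osdyu] -> 7 lines: mgbib wbcct osdyu nbg whxqd oqrvh xyify
Hunk 5: at line 1 remove [osdyu,nbg,whxqd] add [uykti,jbnd] -> 6 lines: mgbib wbcct uykti jbnd oqrvh xyify

Answer: mgbib
wbcct
uykti
jbnd
oqrvh
xyify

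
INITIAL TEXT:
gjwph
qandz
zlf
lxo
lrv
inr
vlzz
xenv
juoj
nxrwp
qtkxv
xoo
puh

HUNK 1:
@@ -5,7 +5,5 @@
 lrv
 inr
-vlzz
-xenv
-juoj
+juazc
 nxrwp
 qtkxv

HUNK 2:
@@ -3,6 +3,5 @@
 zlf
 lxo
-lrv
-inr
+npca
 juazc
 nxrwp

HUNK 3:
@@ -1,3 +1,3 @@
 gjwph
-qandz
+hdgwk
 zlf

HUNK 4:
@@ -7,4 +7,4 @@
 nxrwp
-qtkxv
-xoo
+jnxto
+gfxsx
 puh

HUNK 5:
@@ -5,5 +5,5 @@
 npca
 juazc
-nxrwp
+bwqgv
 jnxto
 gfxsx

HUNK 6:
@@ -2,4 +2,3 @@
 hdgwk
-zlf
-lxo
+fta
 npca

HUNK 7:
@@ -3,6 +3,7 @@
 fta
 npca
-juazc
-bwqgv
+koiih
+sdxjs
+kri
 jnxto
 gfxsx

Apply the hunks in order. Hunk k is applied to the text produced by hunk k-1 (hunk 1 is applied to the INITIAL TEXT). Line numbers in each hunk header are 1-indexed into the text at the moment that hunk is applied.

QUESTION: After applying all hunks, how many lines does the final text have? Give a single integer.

Answer: 10

Derivation:
Hunk 1: at line 5 remove [vlzz,xenv,juoj] add [juazc] -> 11 lines: gjwph qandz zlf lxo lrv inr juazc nxrwp qtkxv xoo puh
Hunk 2: at line 3 remove [lrv,inr] add [npca] -> 10 lines: gjwph qandz zlf lxo npca juazc nxrwp qtkxv xoo puh
Hunk 3: at line 1 remove [qandz] add [hdgwk] -> 10 lines: gjwph hdgwk zlf lxo npca juazc nxrwp qtkxv xoo puh
Hunk 4: at line 7 remove [qtkxv,xoo] add [jnxto,gfxsx] -> 10 lines: gjwph hdgwk zlf lxo npca juazc nxrwp jnxto gfxsx puh
Hunk 5: at line 5 remove [nxrwp] add [bwqgv] -> 10 lines: gjwph hdgwk zlf lxo npca juazc bwqgv jnxto gfxsx puh
Hunk 6: at line 2 remove [zlf,lxo] add [fta] -> 9 lines: gjwph hdgwk fta npca juazc bwqgv jnxto gfxsx puh
Hunk 7: at line 3 remove [juazc,bwqgv] add [koiih,sdxjs,kri] -> 10 lines: gjwph hdgwk fta npca koiih sdxjs kri jnxto gfxsx puh
Final line count: 10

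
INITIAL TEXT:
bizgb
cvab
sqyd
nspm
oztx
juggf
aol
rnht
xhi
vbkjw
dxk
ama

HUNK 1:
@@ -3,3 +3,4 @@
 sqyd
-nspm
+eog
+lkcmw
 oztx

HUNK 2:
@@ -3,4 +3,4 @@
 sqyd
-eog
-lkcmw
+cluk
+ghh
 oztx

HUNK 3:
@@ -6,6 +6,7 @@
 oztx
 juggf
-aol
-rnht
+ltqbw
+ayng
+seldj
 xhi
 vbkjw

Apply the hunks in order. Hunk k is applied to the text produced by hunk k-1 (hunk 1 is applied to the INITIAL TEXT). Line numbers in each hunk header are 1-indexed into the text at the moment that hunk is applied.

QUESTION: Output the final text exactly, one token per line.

Answer: bizgb
cvab
sqyd
cluk
ghh
oztx
juggf
ltqbw
ayng
seldj
xhi
vbkjw
dxk
ama

Derivation:
Hunk 1: at line 3 remove [nspm] add [eog,lkcmw] -> 13 lines: bizgb cvab sqyd eog lkcmw oztx juggf aol rnht xhi vbkjw dxk ama
Hunk 2: at line 3 remove [eog,lkcmw] add [cluk,ghh] -> 13 lines: bizgb cvab sqyd cluk ghh oztx juggf aol rnht xhi vbkjw dxk ama
Hunk 3: at line 6 remove [aol,rnht] add [ltqbw,ayng,seldj] -> 14 lines: bizgb cvab sqyd cluk ghh oztx juggf ltqbw ayng seldj xhi vbkjw dxk ama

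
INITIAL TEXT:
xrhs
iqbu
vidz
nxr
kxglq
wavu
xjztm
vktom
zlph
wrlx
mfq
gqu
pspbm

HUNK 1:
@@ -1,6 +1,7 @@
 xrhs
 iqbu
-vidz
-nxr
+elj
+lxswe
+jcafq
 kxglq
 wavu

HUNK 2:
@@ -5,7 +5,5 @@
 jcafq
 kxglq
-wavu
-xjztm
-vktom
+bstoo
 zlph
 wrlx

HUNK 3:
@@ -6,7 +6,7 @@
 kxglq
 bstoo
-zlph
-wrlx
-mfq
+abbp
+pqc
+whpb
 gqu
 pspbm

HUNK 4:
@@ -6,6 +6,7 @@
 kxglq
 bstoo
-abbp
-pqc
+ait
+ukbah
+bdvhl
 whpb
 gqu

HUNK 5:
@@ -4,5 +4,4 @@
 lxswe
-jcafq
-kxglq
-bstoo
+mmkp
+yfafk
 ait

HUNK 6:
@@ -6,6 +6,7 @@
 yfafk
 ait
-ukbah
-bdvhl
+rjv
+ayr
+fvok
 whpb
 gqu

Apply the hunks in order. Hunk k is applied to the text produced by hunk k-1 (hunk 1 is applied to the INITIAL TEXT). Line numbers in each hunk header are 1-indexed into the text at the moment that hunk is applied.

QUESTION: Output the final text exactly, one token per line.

Hunk 1: at line 1 remove [vidz,nxr] add [elj,lxswe,jcafq] -> 14 lines: xrhs iqbu elj lxswe jcafq kxglq wavu xjztm vktom zlph wrlx mfq gqu pspbm
Hunk 2: at line 5 remove [wavu,xjztm,vktom] add [bstoo] -> 12 lines: xrhs iqbu elj lxswe jcafq kxglq bstoo zlph wrlx mfq gqu pspbm
Hunk 3: at line 6 remove [zlph,wrlx,mfq] add [abbp,pqc,whpb] -> 12 lines: xrhs iqbu elj lxswe jcafq kxglq bstoo abbp pqc whpb gqu pspbm
Hunk 4: at line 6 remove [abbp,pqc] add [ait,ukbah,bdvhl] -> 13 lines: xrhs iqbu elj lxswe jcafq kxglq bstoo ait ukbah bdvhl whpb gqu pspbm
Hunk 5: at line 4 remove [jcafq,kxglq,bstoo] add [mmkp,yfafk] -> 12 lines: xrhs iqbu elj lxswe mmkp yfafk ait ukbah bdvhl whpb gqu pspbm
Hunk 6: at line 6 remove [ukbah,bdvhl] add [rjv,ayr,fvok] -> 13 lines: xrhs iqbu elj lxswe mmkp yfafk ait rjv ayr fvok whpb gqu pspbm

Answer: xrhs
iqbu
elj
lxswe
mmkp
yfafk
ait
rjv
ayr
fvok
whpb
gqu
pspbm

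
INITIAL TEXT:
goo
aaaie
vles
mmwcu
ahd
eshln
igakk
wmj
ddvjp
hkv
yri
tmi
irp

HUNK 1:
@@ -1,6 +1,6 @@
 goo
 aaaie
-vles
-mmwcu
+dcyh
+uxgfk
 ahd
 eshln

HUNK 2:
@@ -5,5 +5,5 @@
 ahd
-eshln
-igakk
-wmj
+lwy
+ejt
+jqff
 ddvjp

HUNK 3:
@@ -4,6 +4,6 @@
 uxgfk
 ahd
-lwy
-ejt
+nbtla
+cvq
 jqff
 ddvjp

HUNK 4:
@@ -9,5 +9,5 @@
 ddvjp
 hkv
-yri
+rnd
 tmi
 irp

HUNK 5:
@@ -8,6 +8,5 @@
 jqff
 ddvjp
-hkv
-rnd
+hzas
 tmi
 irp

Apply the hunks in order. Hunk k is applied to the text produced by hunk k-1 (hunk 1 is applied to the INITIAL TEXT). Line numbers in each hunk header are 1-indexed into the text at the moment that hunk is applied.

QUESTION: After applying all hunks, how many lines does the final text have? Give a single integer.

Answer: 12

Derivation:
Hunk 1: at line 1 remove [vles,mmwcu] add [dcyh,uxgfk] -> 13 lines: goo aaaie dcyh uxgfk ahd eshln igakk wmj ddvjp hkv yri tmi irp
Hunk 2: at line 5 remove [eshln,igakk,wmj] add [lwy,ejt,jqff] -> 13 lines: goo aaaie dcyh uxgfk ahd lwy ejt jqff ddvjp hkv yri tmi irp
Hunk 3: at line 4 remove [lwy,ejt] add [nbtla,cvq] -> 13 lines: goo aaaie dcyh uxgfk ahd nbtla cvq jqff ddvjp hkv yri tmi irp
Hunk 4: at line 9 remove [yri] add [rnd] -> 13 lines: goo aaaie dcyh uxgfk ahd nbtla cvq jqff ddvjp hkv rnd tmi irp
Hunk 5: at line 8 remove [hkv,rnd] add [hzas] -> 12 lines: goo aaaie dcyh uxgfk ahd nbtla cvq jqff ddvjp hzas tmi irp
Final line count: 12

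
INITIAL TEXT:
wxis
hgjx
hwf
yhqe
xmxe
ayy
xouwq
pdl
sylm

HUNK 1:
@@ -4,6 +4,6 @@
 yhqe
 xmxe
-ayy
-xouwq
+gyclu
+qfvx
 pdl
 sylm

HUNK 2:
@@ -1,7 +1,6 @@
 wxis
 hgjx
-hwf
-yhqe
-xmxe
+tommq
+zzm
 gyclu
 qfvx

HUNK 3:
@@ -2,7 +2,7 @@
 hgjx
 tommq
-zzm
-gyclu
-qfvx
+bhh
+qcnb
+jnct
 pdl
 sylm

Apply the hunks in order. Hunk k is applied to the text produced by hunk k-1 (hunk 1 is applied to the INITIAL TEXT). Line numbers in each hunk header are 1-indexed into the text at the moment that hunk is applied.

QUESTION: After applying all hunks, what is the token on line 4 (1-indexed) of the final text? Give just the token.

Hunk 1: at line 4 remove [ayy,xouwq] add [gyclu,qfvx] -> 9 lines: wxis hgjx hwf yhqe xmxe gyclu qfvx pdl sylm
Hunk 2: at line 1 remove [hwf,yhqe,xmxe] add [tommq,zzm] -> 8 lines: wxis hgjx tommq zzm gyclu qfvx pdl sylm
Hunk 3: at line 2 remove [zzm,gyclu,qfvx] add [bhh,qcnb,jnct] -> 8 lines: wxis hgjx tommq bhh qcnb jnct pdl sylm
Final line 4: bhh

Answer: bhh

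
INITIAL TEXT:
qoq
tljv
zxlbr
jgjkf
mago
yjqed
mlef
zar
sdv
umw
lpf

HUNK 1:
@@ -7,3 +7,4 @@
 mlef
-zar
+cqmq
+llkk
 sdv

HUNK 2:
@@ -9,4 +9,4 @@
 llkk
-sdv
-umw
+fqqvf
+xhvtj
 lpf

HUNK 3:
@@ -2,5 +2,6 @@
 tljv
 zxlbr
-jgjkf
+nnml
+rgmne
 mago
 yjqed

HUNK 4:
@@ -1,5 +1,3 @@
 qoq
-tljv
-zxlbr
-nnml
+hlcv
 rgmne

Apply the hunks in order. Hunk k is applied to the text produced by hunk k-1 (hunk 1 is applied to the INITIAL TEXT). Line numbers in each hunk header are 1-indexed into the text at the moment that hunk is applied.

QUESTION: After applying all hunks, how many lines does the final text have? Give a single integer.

Hunk 1: at line 7 remove [zar] add [cqmq,llkk] -> 12 lines: qoq tljv zxlbr jgjkf mago yjqed mlef cqmq llkk sdv umw lpf
Hunk 2: at line 9 remove [sdv,umw] add [fqqvf,xhvtj] -> 12 lines: qoq tljv zxlbr jgjkf mago yjqed mlef cqmq llkk fqqvf xhvtj lpf
Hunk 3: at line 2 remove [jgjkf] add [nnml,rgmne] -> 13 lines: qoq tljv zxlbr nnml rgmne mago yjqed mlef cqmq llkk fqqvf xhvtj lpf
Hunk 4: at line 1 remove [tljv,zxlbr,nnml] add [hlcv] -> 11 lines: qoq hlcv rgmne mago yjqed mlef cqmq llkk fqqvf xhvtj lpf
Final line count: 11

Answer: 11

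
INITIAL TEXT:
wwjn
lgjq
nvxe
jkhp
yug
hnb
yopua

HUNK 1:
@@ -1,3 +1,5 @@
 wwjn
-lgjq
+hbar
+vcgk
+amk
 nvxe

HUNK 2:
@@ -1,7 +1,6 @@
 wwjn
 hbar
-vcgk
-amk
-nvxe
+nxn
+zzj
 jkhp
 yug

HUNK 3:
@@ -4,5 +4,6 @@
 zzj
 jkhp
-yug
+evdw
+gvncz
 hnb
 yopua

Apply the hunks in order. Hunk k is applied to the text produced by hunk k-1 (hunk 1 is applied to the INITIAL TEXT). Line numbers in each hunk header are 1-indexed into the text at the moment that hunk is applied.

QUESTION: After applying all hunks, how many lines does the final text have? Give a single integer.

Answer: 9

Derivation:
Hunk 1: at line 1 remove [lgjq] add [hbar,vcgk,amk] -> 9 lines: wwjn hbar vcgk amk nvxe jkhp yug hnb yopua
Hunk 2: at line 1 remove [vcgk,amk,nvxe] add [nxn,zzj] -> 8 lines: wwjn hbar nxn zzj jkhp yug hnb yopua
Hunk 3: at line 4 remove [yug] add [evdw,gvncz] -> 9 lines: wwjn hbar nxn zzj jkhp evdw gvncz hnb yopua
Final line count: 9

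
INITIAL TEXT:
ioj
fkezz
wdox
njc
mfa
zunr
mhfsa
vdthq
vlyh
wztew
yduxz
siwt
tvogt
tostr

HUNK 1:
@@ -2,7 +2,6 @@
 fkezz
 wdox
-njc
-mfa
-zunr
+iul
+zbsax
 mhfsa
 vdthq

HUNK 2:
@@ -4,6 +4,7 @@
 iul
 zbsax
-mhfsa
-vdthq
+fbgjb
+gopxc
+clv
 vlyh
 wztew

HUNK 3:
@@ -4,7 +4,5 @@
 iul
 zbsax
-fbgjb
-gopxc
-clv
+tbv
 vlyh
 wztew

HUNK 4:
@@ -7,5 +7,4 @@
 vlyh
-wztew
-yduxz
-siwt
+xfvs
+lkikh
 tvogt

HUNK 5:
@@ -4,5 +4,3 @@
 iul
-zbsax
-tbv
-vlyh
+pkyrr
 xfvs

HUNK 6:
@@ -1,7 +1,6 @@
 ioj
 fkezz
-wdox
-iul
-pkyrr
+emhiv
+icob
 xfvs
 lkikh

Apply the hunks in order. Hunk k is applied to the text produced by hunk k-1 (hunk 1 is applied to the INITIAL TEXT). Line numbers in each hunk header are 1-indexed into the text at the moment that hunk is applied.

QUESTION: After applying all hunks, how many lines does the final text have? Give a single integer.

Answer: 8

Derivation:
Hunk 1: at line 2 remove [njc,mfa,zunr] add [iul,zbsax] -> 13 lines: ioj fkezz wdox iul zbsax mhfsa vdthq vlyh wztew yduxz siwt tvogt tostr
Hunk 2: at line 4 remove [mhfsa,vdthq] add [fbgjb,gopxc,clv] -> 14 lines: ioj fkezz wdox iul zbsax fbgjb gopxc clv vlyh wztew yduxz siwt tvogt tostr
Hunk 3: at line 4 remove [fbgjb,gopxc,clv] add [tbv] -> 12 lines: ioj fkezz wdox iul zbsax tbv vlyh wztew yduxz siwt tvogt tostr
Hunk 4: at line 7 remove [wztew,yduxz,siwt] add [xfvs,lkikh] -> 11 lines: ioj fkezz wdox iul zbsax tbv vlyh xfvs lkikh tvogt tostr
Hunk 5: at line 4 remove [zbsax,tbv,vlyh] add [pkyrr] -> 9 lines: ioj fkezz wdox iul pkyrr xfvs lkikh tvogt tostr
Hunk 6: at line 1 remove [wdox,iul,pkyrr] add [emhiv,icob] -> 8 lines: ioj fkezz emhiv icob xfvs lkikh tvogt tostr
Final line count: 8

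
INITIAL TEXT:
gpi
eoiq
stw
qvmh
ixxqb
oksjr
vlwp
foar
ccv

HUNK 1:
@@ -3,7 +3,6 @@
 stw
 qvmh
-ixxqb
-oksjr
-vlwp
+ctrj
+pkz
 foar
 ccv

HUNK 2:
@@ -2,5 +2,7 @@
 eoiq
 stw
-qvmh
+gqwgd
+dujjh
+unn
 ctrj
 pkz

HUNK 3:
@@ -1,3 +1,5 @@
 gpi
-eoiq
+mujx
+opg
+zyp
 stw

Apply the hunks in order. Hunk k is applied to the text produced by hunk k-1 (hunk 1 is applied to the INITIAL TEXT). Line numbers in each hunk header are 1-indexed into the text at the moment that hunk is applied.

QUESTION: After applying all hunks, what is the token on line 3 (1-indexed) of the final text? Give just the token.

Hunk 1: at line 3 remove [ixxqb,oksjr,vlwp] add [ctrj,pkz] -> 8 lines: gpi eoiq stw qvmh ctrj pkz foar ccv
Hunk 2: at line 2 remove [qvmh] add [gqwgd,dujjh,unn] -> 10 lines: gpi eoiq stw gqwgd dujjh unn ctrj pkz foar ccv
Hunk 3: at line 1 remove [eoiq] add [mujx,opg,zyp] -> 12 lines: gpi mujx opg zyp stw gqwgd dujjh unn ctrj pkz foar ccv
Final line 3: opg

Answer: opg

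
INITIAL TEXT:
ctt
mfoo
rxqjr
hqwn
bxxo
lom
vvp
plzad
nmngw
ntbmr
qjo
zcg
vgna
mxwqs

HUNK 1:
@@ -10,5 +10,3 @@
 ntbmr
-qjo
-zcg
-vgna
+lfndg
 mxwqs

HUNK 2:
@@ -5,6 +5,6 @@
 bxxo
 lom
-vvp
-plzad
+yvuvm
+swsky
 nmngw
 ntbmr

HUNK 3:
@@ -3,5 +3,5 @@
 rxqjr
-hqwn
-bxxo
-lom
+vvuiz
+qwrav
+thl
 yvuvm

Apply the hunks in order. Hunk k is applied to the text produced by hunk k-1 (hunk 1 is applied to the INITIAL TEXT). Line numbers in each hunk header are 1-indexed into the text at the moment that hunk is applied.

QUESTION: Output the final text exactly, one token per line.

Answer: ctt
mfoo
rxqjr
vvuiz
qwrav
thl
yvuvm
swsky
nmngw
ntbmr
lfndg
mxwqs

Derivation:
Hunk 1: at line 10 remove [qjo,zcg,vgna] add [lfndg] -> 12 lines: ctt mfoo rxqjr hqwn bxxo lom vvp plzad nmngw ntbmr lfndg mxwqs
Hunk 2: at line 5 remove [vvp,plzad] add [yvuvm,swsky] -> 12 lines: ctt mfoo rxqjr hqwn bxxo lom yvuvm swsky nmngw ntbmr lfndg mxwqs
Hunk 3: at line 3 remove [hqwn,bxxo,lom] add [vvuiz,qwrav,thl] -> 12 lines: ctt mfoo rxqjr vvuiz qwrav thl yvuvm swsky nmngw ntbmr lfndg mxwqs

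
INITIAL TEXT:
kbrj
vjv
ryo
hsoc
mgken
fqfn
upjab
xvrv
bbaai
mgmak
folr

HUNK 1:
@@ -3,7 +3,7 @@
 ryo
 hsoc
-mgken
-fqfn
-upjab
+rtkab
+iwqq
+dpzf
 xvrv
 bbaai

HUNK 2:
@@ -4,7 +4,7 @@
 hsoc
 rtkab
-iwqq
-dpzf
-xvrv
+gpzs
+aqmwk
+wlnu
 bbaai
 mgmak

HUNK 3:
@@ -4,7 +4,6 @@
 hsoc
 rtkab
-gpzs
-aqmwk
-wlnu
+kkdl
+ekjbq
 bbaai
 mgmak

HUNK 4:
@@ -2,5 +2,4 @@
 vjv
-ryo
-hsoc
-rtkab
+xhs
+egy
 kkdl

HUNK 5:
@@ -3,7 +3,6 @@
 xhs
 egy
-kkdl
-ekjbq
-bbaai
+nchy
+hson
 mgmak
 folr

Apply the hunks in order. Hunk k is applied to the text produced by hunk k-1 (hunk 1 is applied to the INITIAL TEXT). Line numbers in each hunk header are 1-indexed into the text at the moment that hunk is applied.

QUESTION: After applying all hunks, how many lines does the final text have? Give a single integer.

Hunk 1: at line 3 remove [mgken,fqfn,upjab] add [rtkab,iwqq,dpzf] -> 11 lines: kbrj vjv ryo hsoc rtkab iwqq dpzf xvrv bbaai mgmak folr
Hunk 2: at line 4 remove [iwqq,dpzf,xvrv] add [gpzs,aqmwk,wlnu] -> 11 lines: kbrj vjv ryo hsoc rtkab gpzs aqmwk wlnu bbaai mgmak folr
Hunk 3: at line 4 remove [gpzs,aqmwk,wlnu] add [kkdl,ekjbq] -> 10 lines: kbrj vjv ryo hsoc rtkab kkdl ekjbq bbaai mgmak folr
Hunk 4: at line 2 remove [ryo,hsoc,rtkab] add [xhs,egy] -> 9 lines: kbrj vjv xhs egy kkdl ekjbq bbaai mgmak folr
Hunk 5: at line 3 remove [kkdl,ekjbq,bbaai] add [nchy,hson] -> 8 lines: kbrj vjv xhs egy nchy hson mgmak folr
Final line count: 8

Answer: 8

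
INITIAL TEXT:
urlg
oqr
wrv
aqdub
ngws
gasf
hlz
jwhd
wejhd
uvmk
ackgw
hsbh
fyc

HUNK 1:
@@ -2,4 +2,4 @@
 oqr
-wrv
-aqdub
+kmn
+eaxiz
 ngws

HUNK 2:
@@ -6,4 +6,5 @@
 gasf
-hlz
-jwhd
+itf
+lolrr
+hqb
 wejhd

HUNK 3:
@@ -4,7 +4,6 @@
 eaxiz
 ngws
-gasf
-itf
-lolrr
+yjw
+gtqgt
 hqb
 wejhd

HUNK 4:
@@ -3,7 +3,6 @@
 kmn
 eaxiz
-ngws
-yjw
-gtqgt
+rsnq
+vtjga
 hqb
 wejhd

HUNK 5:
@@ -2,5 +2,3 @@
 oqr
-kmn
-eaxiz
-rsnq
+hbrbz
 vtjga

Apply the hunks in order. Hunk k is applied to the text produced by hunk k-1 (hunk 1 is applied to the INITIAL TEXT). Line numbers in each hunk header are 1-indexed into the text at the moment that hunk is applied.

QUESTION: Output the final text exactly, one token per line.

Hunk 1: at line 2 remove [wrv,aqdub] add [kmn,eaxiz] -> 13 lines: urlg oqr kmn eaxiz ngws gasf hlz jwhd wejhd uvmk ackgw hsbh fyc
Hunk 2: at line 6 remove [hlz,jwhd] add [itf,lolrr,hqb] -> 14 lines: urlg oqr kmn eaxiz ngws gasf itf lolrr hqb wejhd uvmk ackgw hsbh fyc
Hunk 3: at line 4 remove [gasf,itf,lolrr] add [yjw,gtqgt] -> 13 lines: urlg oqr kmn eaxiz ngws yjw gtqgt hqb wejhd uvmk ackgw hsbh fyc
Hunk 4: at line 3 remove [ngws,yjw,gtqgt] add [rsnq,vtjga] -> 12 lines: urlg oqr kmn eaxiz rsnq vtjga hqb wejhd uvmk ackgw hsbh fyc
Hunk 5: at line 2 remove [kmn,eaxiz,rsnq] add [hbrbz] -> 10 lines: urlg oqr hbrbz vtjga hqb wejhd uvmk ackgw hsbh fyc

Answer: urlg
oqr
hbrbz
vtjga
hqb
wejhd
uvmk
ackgw
hsbh
fyc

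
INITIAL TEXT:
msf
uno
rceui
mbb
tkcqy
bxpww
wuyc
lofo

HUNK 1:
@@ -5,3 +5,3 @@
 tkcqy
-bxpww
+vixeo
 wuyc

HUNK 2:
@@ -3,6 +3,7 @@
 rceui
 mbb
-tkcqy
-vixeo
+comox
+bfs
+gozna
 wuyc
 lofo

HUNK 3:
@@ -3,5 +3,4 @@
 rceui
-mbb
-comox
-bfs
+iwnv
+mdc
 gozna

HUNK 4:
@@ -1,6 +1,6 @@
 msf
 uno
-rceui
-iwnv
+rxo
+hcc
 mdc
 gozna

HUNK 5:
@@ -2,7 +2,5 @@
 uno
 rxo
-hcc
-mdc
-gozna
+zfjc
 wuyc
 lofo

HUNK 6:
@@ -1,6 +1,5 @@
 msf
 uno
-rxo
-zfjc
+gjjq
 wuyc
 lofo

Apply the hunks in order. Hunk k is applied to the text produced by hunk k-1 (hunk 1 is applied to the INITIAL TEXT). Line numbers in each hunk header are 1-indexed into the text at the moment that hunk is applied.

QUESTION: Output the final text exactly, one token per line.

Hunk 1: at line 5 remove [bxpww] add [vixeo] -> 8 lines: msf uno rceui mbb tkcqy vixeo wuyc lofo
Hunk 2: at line 3 remove [tkcqy,vixeo] add [comox,bfs,gozna] -> 9 lines: msf uno rceui mbb comox bfs gozna wuyc lofo
Hunk 3: at line 3 remove [mbb,comox,bfs] add [iwnv,mdc] -> 8 lines: msf uno rceui iwnv mdc gozna wuyc lofo
Hunk 4: at line 1 remove [rceui,iwnv] add [rxo,hcc] -> 8 lines: msf uno rxo hcc mdc gozna wuyc lofo
Hunk 5: at line 2 remove [hcc,mdc,gozna] add [zfjc] -> 6 lines: msf uno rxo zfjc wuyc lofo
Hunk 6: at line 1 remove [rxo,zfjc] add [gjjq] -> 5 lines: msf uno gjjq wuyc lofo

Answer: msf
uno
gjjq
wuyc
lofo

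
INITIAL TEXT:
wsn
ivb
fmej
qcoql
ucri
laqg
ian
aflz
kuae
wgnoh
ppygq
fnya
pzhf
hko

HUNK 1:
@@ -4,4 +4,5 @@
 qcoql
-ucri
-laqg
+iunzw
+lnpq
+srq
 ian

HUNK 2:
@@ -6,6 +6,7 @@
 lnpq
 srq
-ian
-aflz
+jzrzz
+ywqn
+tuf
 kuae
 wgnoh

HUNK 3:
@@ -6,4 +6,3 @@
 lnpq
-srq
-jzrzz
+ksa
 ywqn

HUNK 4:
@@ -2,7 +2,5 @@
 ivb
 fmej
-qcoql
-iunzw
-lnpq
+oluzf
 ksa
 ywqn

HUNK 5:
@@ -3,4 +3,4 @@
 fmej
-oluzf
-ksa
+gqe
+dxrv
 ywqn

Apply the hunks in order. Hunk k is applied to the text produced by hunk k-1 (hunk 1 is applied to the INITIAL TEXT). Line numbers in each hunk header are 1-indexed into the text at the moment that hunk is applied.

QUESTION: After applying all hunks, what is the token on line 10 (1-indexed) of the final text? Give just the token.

Answer: ppygq

Derivation:
Hunk 1: at line 4 remove [ucri,laqg] add [iunzw,lnpq,srq] -> 15 lines: wsn ivb fmej qcoql iunzw lnpq srq ian aflz kuae wgnoh ppygq fnya pzhf hko
Hunk 2: at line 6 remove [ian,aflz] add [jzrzz,ywqn,tuf] -> 16 lines: wsn ivb fmej qcoql iunzw lnpq srq jzrzz ywqn tuf kuae wgnoh ppygq fnya pzhf hko
Hunk 3: at line 6 remove [srq,jzrzz] add [ksa] -> 15 lines: wsn ivb fmej qcoql iunzw lnpq ksa ywqn tuf kuae wgnoh ppygq fnya pzhf hko
Hunk 4: at line 2 remove [qcoql,iunzw,lnpq] add [oluzf] -> 13 lines: wsn ivb fmej oluzf ksa ywqn tuf kuae wgnoh ppygq fnya pzhf hko
Hunk 5: at line 3 remove [oluzf,ksa] add [gqe,dxrv] -> 13 lines: wsn ivb fmej gqe dxrv ywqn tuf kuae wgnoh ppygq fnya pzhf hko
Final line 10: ppygq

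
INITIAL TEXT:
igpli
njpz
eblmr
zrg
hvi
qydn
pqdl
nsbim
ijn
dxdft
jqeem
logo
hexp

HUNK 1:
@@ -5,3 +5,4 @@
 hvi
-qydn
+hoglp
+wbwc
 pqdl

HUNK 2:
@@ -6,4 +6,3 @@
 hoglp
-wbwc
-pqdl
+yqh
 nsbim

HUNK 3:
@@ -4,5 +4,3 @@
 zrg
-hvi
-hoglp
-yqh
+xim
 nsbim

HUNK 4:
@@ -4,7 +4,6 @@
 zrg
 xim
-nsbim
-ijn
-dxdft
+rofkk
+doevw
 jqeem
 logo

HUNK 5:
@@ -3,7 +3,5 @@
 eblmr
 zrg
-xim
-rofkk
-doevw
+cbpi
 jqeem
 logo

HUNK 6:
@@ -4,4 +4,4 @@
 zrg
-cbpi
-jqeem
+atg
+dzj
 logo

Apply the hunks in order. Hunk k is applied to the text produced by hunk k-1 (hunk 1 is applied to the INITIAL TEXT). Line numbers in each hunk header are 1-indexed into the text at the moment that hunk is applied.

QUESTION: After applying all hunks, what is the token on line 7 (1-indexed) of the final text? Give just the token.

Answer: logo

Derivation:
Hunk 1: at line 5 remove [qydn] add [hoglp,wbwc] -> 14 lines: igpli njpz eblmr zrg hvi hoglp wbwc pqdl nsbim ijn dxdft jqeem logo hexp
Hunk 2: at line 6 remove [wbwc,pqdl] add [yqh] -> 13 lines: igpli njpz eblmr zrg hvi hoglp yqh nsbim ijn dxdft jqeem logo hexp
Hunk 3: at line 4 remove [hvi,hoglp,yqh] add [xim] -> 11 lines: igpli njpz eblmr zrg xim nsbim ijn dxdft jqeem logo hexp
Hunk 4: at line 4 remove [nsbim,ijn,dxdft] add [rofkk,doevw] -> 10 lines: igpli njpz eblmr zrg xim rofkk doevw jqeem logo hexp
Hunk 5: at line 3 remove [xim,rofkk,doevw] add [cbpi] -> 8 lines: igpli njpz eblmr zrg cbpi jqeem logo hexp
Hunk 6: at line 4 remove [cbpi,jqeem] add [atg,dzj] -> 8 lines: igpli njpz eblmr zrg atg dzj logo hexp
Final line 7: logo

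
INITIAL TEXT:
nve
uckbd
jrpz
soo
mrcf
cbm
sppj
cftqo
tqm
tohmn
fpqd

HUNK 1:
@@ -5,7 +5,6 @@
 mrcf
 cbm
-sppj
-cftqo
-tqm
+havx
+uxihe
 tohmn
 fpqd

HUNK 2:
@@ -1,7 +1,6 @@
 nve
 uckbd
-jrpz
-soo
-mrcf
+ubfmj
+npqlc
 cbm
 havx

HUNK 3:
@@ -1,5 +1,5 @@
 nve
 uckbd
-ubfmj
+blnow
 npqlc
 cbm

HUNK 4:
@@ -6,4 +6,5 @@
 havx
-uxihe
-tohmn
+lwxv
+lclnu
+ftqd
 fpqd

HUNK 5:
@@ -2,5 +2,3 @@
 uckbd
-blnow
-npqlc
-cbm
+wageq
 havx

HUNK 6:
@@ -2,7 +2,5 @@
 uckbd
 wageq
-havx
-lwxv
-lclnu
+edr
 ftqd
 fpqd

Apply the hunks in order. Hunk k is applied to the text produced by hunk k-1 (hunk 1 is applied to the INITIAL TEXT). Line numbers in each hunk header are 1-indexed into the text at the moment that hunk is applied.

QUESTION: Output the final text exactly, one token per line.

Hunk 1: at line 5 remove [sppj,cftqo,tqm] add [havx,uxihe] -> 10 lines: nve uckbd jrpz soo mrcf cbm havx uxihe tohmn fpqd
Hunk 2: at line 1 remove [jrpz,soo,mrcf] add [ubfmj,npqlc] -> 9 lines: nve uckbd ubfmj npqlc cbm havx uxihe tohmn fpqd
Hunk 3: at line 1 remove [ubfmj] add [blnow] -> 9 lines: nve uckbd blnow npqlc cbm havx uxihe tohmn fpqd
Hunk 4: at line 6 remove [uxihe,tohmn] add [lwxv,lclnu,ftqd] -> 10 lines: nve uckbd blnow npqlc cbm havx lwxv lclnu ftqd fpqd
Hunk 5: at line 2 remove [blnow,npqlc,cbm] add [wageq] -> 8 lines: nve uckbd wageq havx lwxv lclnu ftqd fpqd
Hunk 6: at line 2 remove [havx,lwxv,lclnu] add [edr] -> 6 lines: nve uckbd wageq edr ftqd fpqd

Answer: nve
uckbd
wageq
edr
ftqd
fpqd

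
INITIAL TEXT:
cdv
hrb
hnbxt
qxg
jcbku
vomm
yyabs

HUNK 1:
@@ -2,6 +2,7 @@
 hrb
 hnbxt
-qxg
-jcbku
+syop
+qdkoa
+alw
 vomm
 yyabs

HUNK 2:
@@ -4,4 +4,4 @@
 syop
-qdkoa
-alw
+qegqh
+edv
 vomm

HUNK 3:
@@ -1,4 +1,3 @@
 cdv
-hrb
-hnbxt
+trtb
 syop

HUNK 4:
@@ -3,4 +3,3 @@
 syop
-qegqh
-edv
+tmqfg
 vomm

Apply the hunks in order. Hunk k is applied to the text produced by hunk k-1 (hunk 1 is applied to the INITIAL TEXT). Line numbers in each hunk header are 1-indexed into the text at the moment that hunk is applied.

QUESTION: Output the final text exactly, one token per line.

Hunk 1: at line 2 remove [qxg,jcbku] add [syop,qdkoa,alw] -> 8 lines: cdv hrb hnbxt syop qdkoa alw vomm yyabs
Hunk 2: at line 4 remove [qdkoa,alw] add [qegqh,edv] -> 8 lines: cdv hrb hnbxt syop qegqh edv vomm yyabs
Hunk 3: at line 1 remove [hrb,hnbxt] add [trtb] -> 7 lines: cdv trtb syop qegqh edv vomm yyabs
Hunk 4: at line 3 remove [qegqh,edv] add [tmqfg] -> 6 lines: cdv trtb syop tmqfg vomm yyabs

Answer: cdv
trtb
syop
tmqfg
vomm
yyabs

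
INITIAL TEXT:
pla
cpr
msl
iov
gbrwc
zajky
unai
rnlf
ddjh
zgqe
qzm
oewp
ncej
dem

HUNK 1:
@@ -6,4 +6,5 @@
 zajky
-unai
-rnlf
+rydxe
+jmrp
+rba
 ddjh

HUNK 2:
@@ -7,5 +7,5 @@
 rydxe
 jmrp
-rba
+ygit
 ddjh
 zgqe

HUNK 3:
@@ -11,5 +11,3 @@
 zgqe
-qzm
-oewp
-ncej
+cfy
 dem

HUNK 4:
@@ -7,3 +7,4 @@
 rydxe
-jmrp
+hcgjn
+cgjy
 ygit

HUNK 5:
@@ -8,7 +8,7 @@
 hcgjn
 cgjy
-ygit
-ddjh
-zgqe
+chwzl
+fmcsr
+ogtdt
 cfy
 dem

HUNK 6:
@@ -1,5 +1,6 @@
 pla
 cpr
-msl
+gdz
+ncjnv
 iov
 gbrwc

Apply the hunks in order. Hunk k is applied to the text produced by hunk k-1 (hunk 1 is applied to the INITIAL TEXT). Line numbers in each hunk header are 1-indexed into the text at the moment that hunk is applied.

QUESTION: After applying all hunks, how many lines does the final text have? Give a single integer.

Hunk 1: at line 6 remove [unai,rnlf] add [rydxe,jmrp,rba] -> 15 lines: pla cpr msl iov gbrwc zajky rydxe jmrp rba ddjh zgqe qzm oewp ncej dem
Hunk 2: at line 7 remove [rba] add [ygit] -> 15 lines: pla cpr msl iov gbrwc zajky rydxe jmrp ygit ddjh zgqe qzm oewp ncej dem
Hunk 3: at line 11 remove [qzm,oewp,ncej] add [cfy] -> 13 lines: pla cpr msl iov gbrwc zajky rydxe jmrp ygit ddjh zgqe cfy dem
Hunk 4: at line 7 remove [jmrp] add [hcgjn,cgjy] -> 14 lines: pla cpr msl iov gbrwc zajky rydxe hcgjn cgjy ygit ddjh zgqe cfy dem
Hunk 5: at line 8 remove [ygit,ddjh,zgqe] add [chwzl,fmcsr,ogtdt] -> 14 lines: pla cpr msl iov gbrwc zajky rydxe hcgjn cgjy chwzl fmcsr ogtdt cfy dem
Hunk 6: at line 1 remove [msl] add [gdz,ncjnv] -> 15 lines: pla cpr gdz ncjnv iov gbrwc zajky rydxe hcgjn cgjy chwzl fmcsr ogtdt cfy dem
Final line count: 15

Answer: 15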